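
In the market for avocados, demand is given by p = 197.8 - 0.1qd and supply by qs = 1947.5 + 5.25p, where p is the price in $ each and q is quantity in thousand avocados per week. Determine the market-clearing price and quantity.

Inverting to quantity form: qd = 1978 - 10p.
At equilibrium qd = qs, so 1978 - 10p = 1947.5 + 5.25p; collecting terms, 30.5 = 15.25p and p* = 2.
From the demand curve, q* = 1978 - 10(2) = 1958.

p* = 2, q* = 1958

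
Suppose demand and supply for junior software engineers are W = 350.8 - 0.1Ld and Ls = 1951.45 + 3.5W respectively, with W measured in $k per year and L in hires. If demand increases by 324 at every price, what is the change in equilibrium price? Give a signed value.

Inverting to quantity form: Ld = 3508 - 10W.
At equilibrium Ld = Ls, so 3508 - 10W = 1951.45 + 3.5W; collecting terms, 1556.55 = 13.5W and W* = 115.3.
Then L* = 3508 - 10(115.3) = 2355.
After the shift, demand is Ld = 3832 - 10W.
New equilibrium: 1880.55 = 13.5W, so W = 139.3 and L = 2439.
ΔW = 139.3 - 115.3 = 24.

ΔW = 24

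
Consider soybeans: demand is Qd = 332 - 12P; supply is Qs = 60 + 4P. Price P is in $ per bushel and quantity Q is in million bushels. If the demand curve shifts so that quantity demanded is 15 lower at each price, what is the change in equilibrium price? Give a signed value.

At equilibrium Qd = Qs, so 332 - 12P = 60 + 4P; collecting terms, 272 = 16P and P* = 17.
Plugging P* into demand: Q* = 332 - 12(17) = 128.
After the shift, demand is Qd = 317 - 12P.
New equilibrium: 257 = 16P, so P = 16.0625 and Q = 124.25.
ΔP = 16.0625 - 17 = -0.9375.

ΔP = -0.9375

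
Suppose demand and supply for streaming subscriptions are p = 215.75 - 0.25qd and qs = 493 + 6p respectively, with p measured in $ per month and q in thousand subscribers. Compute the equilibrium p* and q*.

p* = 37, q* = 715

In direct form, qd = 863 - 4p.
Equating demand and supply, 863 - 4p = 493 + 6p gives 10p = 370, so p* = 37.
Plugging p* into demand: q* = 863 - 4(37) = 715.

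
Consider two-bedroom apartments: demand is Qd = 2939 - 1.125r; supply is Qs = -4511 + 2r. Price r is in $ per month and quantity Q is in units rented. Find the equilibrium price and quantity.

r* = 2384, Q* = 257

At equilibrium Qd = Qs, so 2939 - 1.125r = -4511 + 2r; collecting terms, 7450 = 3.125r and r* = 2384.
Substitute back: Q* = 2939 - 1.125(2384) = 257.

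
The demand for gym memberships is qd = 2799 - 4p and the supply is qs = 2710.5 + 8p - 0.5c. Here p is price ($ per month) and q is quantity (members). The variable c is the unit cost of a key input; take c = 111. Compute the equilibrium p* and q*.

p* = 12, q* = 2751

With c = 111, supply is qs = 2655 + 8p.
Set qd = qs: 2799 - 4p = 2655 + 8p, so 144 = 12p and p* = 12.
From the demand curve, q* = 2799 - 4(12) = 2751.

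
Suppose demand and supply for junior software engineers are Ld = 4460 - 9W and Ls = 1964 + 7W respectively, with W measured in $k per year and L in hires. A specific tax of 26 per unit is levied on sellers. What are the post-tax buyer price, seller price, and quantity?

The tax drives a wedge W_b - W_s = 26. Substituting W_s = W_b - 26 into supply: Ls = 1782 + 7W_b.
Market clearing requires 4460 - 9W_b = 1782 + 7W_b; hence 2678 = 16W_b and W_b = 167.375.
So W_s = 141.375 and the quantity traded is L = 4460 - 9(167.375) = 2953.625.

W_b = 167.375, W_s = 141.375, L = 2953.625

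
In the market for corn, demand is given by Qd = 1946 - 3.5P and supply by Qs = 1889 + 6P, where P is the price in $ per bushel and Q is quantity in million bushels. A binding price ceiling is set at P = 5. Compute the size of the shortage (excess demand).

Shortage = 9.5

At P = 5: Qd = 1928.5 and Qs = 1919.
Shortage = Qd - Qs = 1928.5 - 1919 = 9.5.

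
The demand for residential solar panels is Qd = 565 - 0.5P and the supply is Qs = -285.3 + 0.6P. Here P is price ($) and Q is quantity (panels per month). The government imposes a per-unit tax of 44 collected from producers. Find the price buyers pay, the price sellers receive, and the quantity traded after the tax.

With a tax of 44 on producers, they supply based on the net price P_s = P_b - 44, so Qs = -311.7 + 0.6P_b.
Market clearing requires 565 - 0.5P_b = -311.7 + 0.6P_b; hence 876.7 = 1.1P_b and P_b = 797.
So P_s = 753 and the quantity traded is Q = 565 - 0.5(797) = 166.5.

P_b = 797, P_s = 753, Q = 166.5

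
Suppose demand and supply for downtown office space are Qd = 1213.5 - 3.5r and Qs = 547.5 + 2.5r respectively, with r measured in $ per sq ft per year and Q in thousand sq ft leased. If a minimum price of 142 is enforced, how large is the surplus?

At r = 142: Qd = 716.5 and Qs = 902.5.
Surplus = Qs - Qd = 902.5 - 716.5 = 186.

Surplus = 186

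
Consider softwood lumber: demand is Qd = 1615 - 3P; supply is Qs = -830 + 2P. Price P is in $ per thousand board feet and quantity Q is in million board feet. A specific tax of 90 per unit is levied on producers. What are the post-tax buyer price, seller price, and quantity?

P_b = 525, P_s = 435, Q = 40

The tax drives a wedge P_b - P_s = 90. Substituting P_s = P_b - 90 into supply: Qs = -1010 + 2P_b.
Market clearing requires 1615 - 3P_b = -1010 + 2P_b; hence 2625 = 5P_b and P_b = 525.
Then P_s = 525 - 90 = 435 and Q = 1615 - 3(525) = 40.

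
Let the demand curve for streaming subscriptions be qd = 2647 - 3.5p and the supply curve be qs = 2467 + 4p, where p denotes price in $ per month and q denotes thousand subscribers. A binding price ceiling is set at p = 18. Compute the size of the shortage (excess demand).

At p = 18: qd = 2584 and qs = 2539.
Shortage = qd - qs = 2584 - 2539 = 45.

Shortage = 45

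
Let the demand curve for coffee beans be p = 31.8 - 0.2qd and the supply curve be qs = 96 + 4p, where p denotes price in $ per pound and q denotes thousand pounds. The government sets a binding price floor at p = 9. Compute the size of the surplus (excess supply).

Surplus = 18

Solving each curve for q: qd = 159 - 5p.
With p fixed at 9, quantity demanded is 114 and quantity supplied is 132.
Surplus = qs - qd = 132 - 114 = 18.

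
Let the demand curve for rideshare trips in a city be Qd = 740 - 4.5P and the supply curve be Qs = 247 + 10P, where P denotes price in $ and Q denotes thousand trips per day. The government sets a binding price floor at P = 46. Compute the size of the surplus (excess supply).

Evaluating both curves at the floor price 46 gives Qd = 533, Qs = 707.
Surplus = Qs - Qd = 707 - 533 = 174.

Surplus = 174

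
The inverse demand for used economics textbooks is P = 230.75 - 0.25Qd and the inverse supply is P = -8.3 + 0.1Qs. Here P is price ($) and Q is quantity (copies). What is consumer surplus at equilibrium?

Consumer surplus = 58311.125

Solving each curve for Q: Qd = 923 - 4P and Qs = 83 + 10P.
The market clears where 923 - 4P = 83 + 10P. Rearranging, 14P = 840, hence P* = 60.
Substitute back: Q* = 923 - 4(60) = 683.
Demand choke price (Qd = 0): P = 923/4 = 230.75. Consumer surplus = ½ × (230.75 - 60) × 683 = 58311.125.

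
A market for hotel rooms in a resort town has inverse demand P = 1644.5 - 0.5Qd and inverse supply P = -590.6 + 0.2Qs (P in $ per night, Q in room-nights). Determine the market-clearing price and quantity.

P* = 48, Q* = 3193

Solving each curve for Q: Qd = 3289 - 2P and Qs = 2953 + 5P.
Set Qd = Qs: 3289 - 2P = 2953 + 5P, so 336 = 7P and P* = 48.
Then Q* = 3289 - 2(48) = 3193.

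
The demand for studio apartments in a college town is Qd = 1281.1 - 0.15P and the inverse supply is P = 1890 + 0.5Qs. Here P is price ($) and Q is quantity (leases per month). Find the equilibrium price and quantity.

P* = 2354, Q* = 928

Solving each curve for Q: Qs = -3780 + 2P.
At equilibrium Qd = Qs, so 1281.1 - 0.15P = -3780 + 2P; collecting terms, 5061.1 = 2.15P and P* = 2354.
Then Q* = 1281.1 - 0.15(2354) = 928.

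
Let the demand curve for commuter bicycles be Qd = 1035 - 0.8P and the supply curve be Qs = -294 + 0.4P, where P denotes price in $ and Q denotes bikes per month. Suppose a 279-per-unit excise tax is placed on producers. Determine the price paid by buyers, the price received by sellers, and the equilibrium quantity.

With a tax of 279 on producers, they supply based on the net price P_s = P_b - 279, so Qs = -405.6 + 0.4P_b.
Market clearing requires 1035 - 0.8P_b = -405.6 + 0.4P_b; hence 1440.6 = 1.2P_b and P_b = 1200.5.
Then P_s = 1200.5 - 279 = 921.5 and Q = 1035 - 0.8(1200.5) = 74.6.

P_b = 1200.5, P_s = 921.5, Q = 74.6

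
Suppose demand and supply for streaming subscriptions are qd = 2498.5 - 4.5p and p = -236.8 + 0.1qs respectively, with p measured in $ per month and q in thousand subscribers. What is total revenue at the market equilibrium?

In direct form, qs = 2368 + 10p.
At equilibrium qd = qs, so 2498.5 - 4.5p = 2368 + 10p; collecting terms, 130.5 = 14.5p and p* = 9.
Then q* = 2498.5 - 4.5(9) = 2458.
Total revenue = p* × q* = 9 × 2458 = 22122.

Total revenue = 22122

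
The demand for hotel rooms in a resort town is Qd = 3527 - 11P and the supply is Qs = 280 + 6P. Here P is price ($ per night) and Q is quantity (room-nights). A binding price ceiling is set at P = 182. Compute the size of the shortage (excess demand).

At P = 182: Qd = 1525 and Qs = 1372.
Shortage = Qd - Qs = 1525 - 1372 = 153.

Shortage = 153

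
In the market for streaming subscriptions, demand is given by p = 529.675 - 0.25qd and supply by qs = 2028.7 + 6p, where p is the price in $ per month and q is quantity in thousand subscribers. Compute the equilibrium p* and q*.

p* = 9, q* = 2082.7

Rewriting in direct form: qd = 2118.7 - 4p.
Equating demand and supply, 2118.7 - 4p = 2028.7 + 6p gives 10p = 90, so p* = 9.
Plugging p* into demand: q* = 2118.7 - 4(9) = 2082.7.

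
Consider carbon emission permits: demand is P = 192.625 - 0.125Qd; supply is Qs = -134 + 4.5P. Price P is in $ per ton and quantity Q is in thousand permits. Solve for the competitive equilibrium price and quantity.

P* = 134, Q* = 469

In direct form, Qd = 1541 - 8P.
Set Qd = Qs: 1541 - 8P = -134 + 4.5P, so 1675 = 12.5P and P* = 134.
Then Q* = 1541 - 8(134) = 469.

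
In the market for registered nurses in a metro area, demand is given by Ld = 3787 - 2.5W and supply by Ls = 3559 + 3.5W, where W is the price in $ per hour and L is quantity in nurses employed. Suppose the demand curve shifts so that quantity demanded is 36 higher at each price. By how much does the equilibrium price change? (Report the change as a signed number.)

ΔW = 6

The market clears where 3787 - 2.5W = 3559 + 3.5W. Rearranging, 6W = 228, hence W* = 38.
Then L* = 3787 - 2.5(38) = 3692.
After the shift, demand is Ld = 3823 - 2.5W.
Re-solving, 6W = 264 gives W = 44 and L = 3713.
ΔW = 44 - 38 = 6.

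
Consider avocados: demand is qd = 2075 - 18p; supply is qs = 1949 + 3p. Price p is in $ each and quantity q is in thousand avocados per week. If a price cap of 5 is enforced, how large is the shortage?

Evaluating both curves at the ceiling price 5 gives qd = 1985, qs = 1964.
Shortage = qd - qs = 1985 - 1964 = 21.

Shortage = 21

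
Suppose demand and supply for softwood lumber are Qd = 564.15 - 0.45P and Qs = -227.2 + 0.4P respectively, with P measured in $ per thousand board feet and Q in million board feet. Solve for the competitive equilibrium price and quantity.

Set Qd = Qs: 564.15 - 0.45P = -227.2 + 0.4P, so 791.35 = 0.85P and P* = 931.
From the demand curve, Q* = 564.15 - 0.45(931) = 145.2.

P* = 931, Q* = 145.2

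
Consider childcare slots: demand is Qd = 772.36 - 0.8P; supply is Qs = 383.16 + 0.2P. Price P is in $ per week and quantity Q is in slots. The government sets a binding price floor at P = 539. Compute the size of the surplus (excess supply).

Surplus = 149.8

At P = 539: Qd = 341.16 and Qs = 490.96.
Surplus = Qs - Qd = 490.96 - 341.16 = 149.8.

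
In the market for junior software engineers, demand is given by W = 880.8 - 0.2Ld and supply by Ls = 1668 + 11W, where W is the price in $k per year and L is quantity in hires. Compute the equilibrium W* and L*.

W* = 171, L* = 3549

Solving each curve for L: Ld = 4404 - 5W.
Set Ld = Ls: 4404 - 5W = 1668 + 11W, so 2736 = 16W and W* = 171.
Then L* = 4404 - 5(171) = 3549.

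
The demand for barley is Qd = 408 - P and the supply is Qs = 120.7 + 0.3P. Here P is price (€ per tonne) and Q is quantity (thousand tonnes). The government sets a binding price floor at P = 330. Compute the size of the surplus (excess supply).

Evaluating both curves at the floor price 330 gives Qd = 78, Qs = 219.7.
Surplus = Qs - Qd = 219.7 - 78 = 141.7.

Surplus = 141.7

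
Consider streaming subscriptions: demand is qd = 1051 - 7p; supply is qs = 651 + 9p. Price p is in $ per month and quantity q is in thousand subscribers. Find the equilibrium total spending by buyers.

Total spending by buyers = 21900

At equilibrium qd = qs, so 1051 - 7p = 651 + 9p; collecting terms, 400 = 16p and p* = 25.
Substitute back: q* = 1051 - 7(25) = 876.
Total spending by buyers = p* × q* = 25 × 876 = 21900.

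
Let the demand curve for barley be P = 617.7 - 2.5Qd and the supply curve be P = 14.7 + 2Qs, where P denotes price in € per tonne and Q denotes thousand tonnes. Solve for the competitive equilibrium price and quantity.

P* = 282.7, Q* = 134

Solving each curve for Q: Qd = 247.08 - 0.4P and Qs = -7.35 + 0.5P.
Equating demand and supply, 247.08 - 0.4P = -7.35 + 0.5P gives 0.9P = 254.43, so P* = 282.7.
From the demand curve, Q* = 247.08 - 0.4(282.7) = 134.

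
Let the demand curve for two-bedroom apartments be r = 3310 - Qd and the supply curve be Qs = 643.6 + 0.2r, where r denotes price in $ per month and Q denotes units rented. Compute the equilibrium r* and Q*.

In direct form, Qd = 3310 - r.
At equilibrium Qd = Qs, so 3310 - r = 643.6 + 0.2r; collecting terms, 2666.4 = 1.2r and r* = 2222.
Then Q* = 3310 - 2222 = 1088.

r* = 2222, Q* = 1088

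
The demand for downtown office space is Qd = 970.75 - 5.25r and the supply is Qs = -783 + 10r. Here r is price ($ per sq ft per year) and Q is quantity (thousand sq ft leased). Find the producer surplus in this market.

Equating demand and supply, 970.75 - 5.25r = -783 + 10r gives 15.25r = 1753.75, so r* = 115.
Then Q* = 970.75 - 5.25(115) = 367.
Supply choke price (Qs = 0): r = 78.3. Producer surplus = ½ × (115 - 78.3) × 367 = 6734.45.

Producer surplus = 6734.45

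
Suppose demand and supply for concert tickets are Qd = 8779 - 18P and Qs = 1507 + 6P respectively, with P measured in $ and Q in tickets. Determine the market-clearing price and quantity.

Set Qd = Qs: 8779 - 18P = 1507 + 6P, so 7272 = 24P and P* = 303.
Substitute back: Q* = 8779 - 18(303) = 3325.

P* = 303, Q* = 3325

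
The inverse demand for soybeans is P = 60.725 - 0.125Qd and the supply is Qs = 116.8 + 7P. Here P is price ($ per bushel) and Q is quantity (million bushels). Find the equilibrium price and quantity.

Solving each curve for Q: Qd = 485.8 - 8P.
At equilibrium Qd = Qs, so 485.8 - 8P = 116.8 + 7P; collecting terms, 369 = 15P and P* = 24.6.
Then Q* = 485.8 - 8(24.6) = 289.

P* = 24.6, Q* = 289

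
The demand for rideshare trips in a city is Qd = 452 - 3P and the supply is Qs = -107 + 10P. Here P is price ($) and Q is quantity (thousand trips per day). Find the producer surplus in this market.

Producer surplus = 5216.45

Set Qd = Qs: 452 - 3P = -107 + 10P, so 559 = 13P and P* = 43.
Plugging P* into demand: Q* = 452 - 3(43) = 323.
Supply choke price (Qs = 0): P = 10.7. Producer surplus = ½ × (43 - 10.7) × 323 = 5216.45.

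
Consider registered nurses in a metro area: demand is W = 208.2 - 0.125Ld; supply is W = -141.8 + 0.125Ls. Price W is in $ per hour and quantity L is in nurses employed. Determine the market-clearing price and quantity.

W* = 33.2, L* = 1400

Inverting to quantity form: Ld = 1665.6 - 8W and Ls = 1134.4 + 8W.
Set Ld = Ls: 1665.6 - 8W = 1134.4 + 8W, so 531.2 = 16W and W* = 33.2.
Plugging W* into demand: L* = 1665.6 - 8(33.2) = 1400.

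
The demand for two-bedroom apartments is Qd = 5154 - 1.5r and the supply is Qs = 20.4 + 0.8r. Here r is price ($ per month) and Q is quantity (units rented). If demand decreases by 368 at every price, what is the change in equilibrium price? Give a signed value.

Δr = -160

Equating demand and supply, 5154 - 1.5r = 20.4 + 0.8r gives 2.3r = 5133.6, so r* = 2232.
From the demand curve, Q* = 5154 - 1.5(2232) = 1806.
After the shift, demand is Qd = 4786 - 1.5r.
New equilibrium: 4765.6 = 2.3r, so r = 2072 and Q = 1678.
Δr = 2072 - 2232 = -160.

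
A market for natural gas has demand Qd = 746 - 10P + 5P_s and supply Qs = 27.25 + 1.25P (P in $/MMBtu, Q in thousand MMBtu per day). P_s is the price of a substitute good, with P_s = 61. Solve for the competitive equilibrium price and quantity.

With P_s = 61, demand is Qd = 1051 - 10P.
Set Qd = Qs: 1051 - 10P = 27.25 + 1.25P, so 1023.75 = 11.25P and P* = 91.
Substitute back: Q* = 1051 - 10(91) = 141.

P* = 91, Q* = 141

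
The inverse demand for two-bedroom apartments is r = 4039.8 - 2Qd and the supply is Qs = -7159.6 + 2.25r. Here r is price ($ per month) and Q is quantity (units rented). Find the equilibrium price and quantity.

In direct form, Qd = 2019.9 - 0.5r.
Equating demand and supply, 2019.9 - 0.5r = -7159.6 + 2.25r gives 2.75r = 9179.5, so r* = 3338.
Substitute back: Q* = 2019.9 - 0.5(3338) = 350.9.

r* = 3338, Q* = 350.9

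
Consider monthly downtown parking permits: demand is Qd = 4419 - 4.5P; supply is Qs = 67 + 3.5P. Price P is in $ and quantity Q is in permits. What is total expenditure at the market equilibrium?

Set Qd = Qs: 4419 - 4.5P = 67 + 3.5P, so 4352 = 8P and P* = 544.
Substitute back: Q* = 4419 - 4.5(544) = 1971.
Total expenditure = P* × Q* = 544 × 1971 = 1072224.

Total expenditure = 1072224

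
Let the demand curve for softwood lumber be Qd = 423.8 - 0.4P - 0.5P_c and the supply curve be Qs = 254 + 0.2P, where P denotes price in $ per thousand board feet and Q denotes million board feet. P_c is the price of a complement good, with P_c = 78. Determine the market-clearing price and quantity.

P* = 218, Q* = 297.6

With P_c = 78, demand is Qd = 384.8 - 0.4P.
The market clears where 384.8 - 0.4P = 254 + 0.2P. Rearranging, 0.6P = 130.8, hence P* = 218.
From the demand curve, Q* = 384.8 - 0.4(218) = 297.6.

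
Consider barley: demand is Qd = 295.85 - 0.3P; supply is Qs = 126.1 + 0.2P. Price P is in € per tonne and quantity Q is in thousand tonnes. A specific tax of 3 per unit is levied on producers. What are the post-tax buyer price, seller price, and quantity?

P_b = 340.7, P_s = 337.7, Q = 193.64

Producers keep P_s = P_b - 3 per unit, so supply in terms of the buyer price is Qs = 125.5 + 0.2P_b.
Equate demand and the shifted supply: 295.85 - 0.3P_b = 125.5 + 0.2P_b, giving 0.5P_b = 170.35, so P_b = 340.7.
So P_s = 337.7 and the quantity traded is Q = 295.85 - 0.3(340.7) = 193.64.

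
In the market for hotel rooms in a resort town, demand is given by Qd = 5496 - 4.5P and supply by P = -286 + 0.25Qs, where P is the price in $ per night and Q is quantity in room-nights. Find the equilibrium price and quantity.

P* = 512, Q* = 3192

In direct form, Qs = 1144 + 4P.
At equilibrium Qd = Qs, so 5496 - 4.5P = 1144 + 4P; collecting terms, 4352 = 8.5P and P* = 512.
From the demand curve, Q* = 5496 - 4.5(512) = 3192.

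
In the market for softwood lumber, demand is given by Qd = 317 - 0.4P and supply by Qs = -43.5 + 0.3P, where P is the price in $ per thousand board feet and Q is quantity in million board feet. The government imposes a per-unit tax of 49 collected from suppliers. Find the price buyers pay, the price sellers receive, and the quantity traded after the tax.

Suppliers keep P_s = P_b - 49 per unit, so supply in terms of the buyer price is Qs = -58.2 + 0.3P_b.
Equate demand and the shifted supply: 317 - 0.4P_b = -58.2 + 0.3P_b, giving 0.7P_b = 375.2, so P_b = 536.
Then P_s = 536 - 49 = 487 and Q = 317 - 0.4(536) = 102.6.

P_b = 536, P_s = 487, Q = 102.6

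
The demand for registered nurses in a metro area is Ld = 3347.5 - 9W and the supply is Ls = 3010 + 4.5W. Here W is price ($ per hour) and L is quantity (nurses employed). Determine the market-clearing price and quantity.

At equilibrium Ld = Ls, so 3347.5 - 9W = 3010 + 4.5W; collecting terms, 337.5 = 13.5W and W* = 25.
From the demand curve, L* = 3347.5 - 9(25) = 3122.5.

W* = 25, L* = 3122.5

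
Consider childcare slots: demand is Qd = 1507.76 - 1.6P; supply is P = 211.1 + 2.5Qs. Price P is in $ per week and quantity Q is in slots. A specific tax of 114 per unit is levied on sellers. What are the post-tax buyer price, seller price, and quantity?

P_b = 818.9, P_s = 704.9, Q = 197.52

In direct form, Qs = -84.44 + 0.4P.
The tax drives a wedge P_b - P_s = 114. Substituting P_s = P_b - 114 into supply: Qs = -130.04 + 0.4P_b.
Equate demand and the shifted supply: 1507.76 - 1.6P_b = -130.04 + 0.4P_b, giving 2P_b = 1637.8, so P_b = 818.9.
Then P_s = 818.9 - 114 = 704.9 and Q = 1507.76 - 1.6(818.9) = 197.52.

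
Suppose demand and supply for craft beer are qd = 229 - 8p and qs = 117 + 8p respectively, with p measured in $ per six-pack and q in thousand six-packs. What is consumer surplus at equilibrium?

Consumer surplus = 1870.5625

At equilibrium qd = qs, so 229 - 8p = 117 + 8p; collecting terms, 112 = 16p and p* = 7.
Then q* = 229 - 8(7) = 173.
Demand choke price (qd = 0): p = 229/8 = 28.625. Consumer surplus = ½ × (28.625 - 7) × 173 = 1870.5625.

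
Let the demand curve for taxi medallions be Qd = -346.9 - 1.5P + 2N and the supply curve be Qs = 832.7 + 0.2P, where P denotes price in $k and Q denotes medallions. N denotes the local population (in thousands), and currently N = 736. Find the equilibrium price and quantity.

P* = 172, Q* = 867.1

With N = 736, demand is Qd = 1125.1 - 1.5P.
Equating demand and supply, 1125.1 - 1.5P = 832.7 + 0.2P gives 1.7P = 292.4, so P* = 172.
Substitute back: Q* = 1125.1 - 1.5(172) = 867.1.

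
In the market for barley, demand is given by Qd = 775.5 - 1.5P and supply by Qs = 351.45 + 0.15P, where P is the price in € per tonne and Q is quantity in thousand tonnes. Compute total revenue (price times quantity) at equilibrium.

Total revenue = 100230

The market clears where 775.5 - 1.5P = 351.45 + 0.15P. Rearranging, 1.65P = 424.05, hence P* = 257.
Substitute back: Q* = 775.5 - 1.5(257) = 390.
Total revenue = P* × Q* = 257 × 390 = 100230.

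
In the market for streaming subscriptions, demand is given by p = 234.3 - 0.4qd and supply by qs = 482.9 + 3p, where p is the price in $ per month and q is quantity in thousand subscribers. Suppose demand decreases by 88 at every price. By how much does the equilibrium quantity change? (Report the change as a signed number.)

Δq = -48

In direct form, qd = 585.75 - 2.5p.
Equating demand and supply, 585.75 - 2.5p = 482.9 + 3p gives 5.5p = 102.85, so p* = 18.7.
From the demand curve, q* = 585.75 - 2.5(18.7) = 539.
After the shift, demand is qd = 497.75 - 2.5p.
New equilibrium: 14.85 = 5.5p, so p = 2.7 and q = 491.
Δq = 491 - 539 = -48.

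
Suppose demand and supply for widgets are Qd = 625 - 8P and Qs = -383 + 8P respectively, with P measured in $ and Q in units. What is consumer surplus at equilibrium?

Equating demand and supply, 625 - 8P = -383 + 8P gives 16P = 1008, so P* = 63.
Plugging P* into demand: Q* = 625 - 8(63) = 121.
Demand choke price (Qd = 0): P = 625/8 = 78.125. Consumer surplus = ½ × (78.125 - 63) × 121 = 915.0625.

Consumer surplus = 915.0625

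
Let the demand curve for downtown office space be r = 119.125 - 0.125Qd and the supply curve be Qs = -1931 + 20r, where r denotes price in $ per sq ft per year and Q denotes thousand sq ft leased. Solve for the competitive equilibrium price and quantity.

Solving each curve for Q: Qd = 953 - 8r.
Equating demand and supply, 953 - 8r = -1931 + 20r gives 28r = 2884, so r* = 103.
Plugging r* into demand: Q* = 953 - 8(103) = 129.

r* = 103, Q* = 129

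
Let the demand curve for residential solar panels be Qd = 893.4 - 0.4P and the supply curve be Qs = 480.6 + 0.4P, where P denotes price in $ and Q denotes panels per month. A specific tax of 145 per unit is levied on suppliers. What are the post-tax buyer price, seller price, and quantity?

The tax drives a wedge P_b - P_s = 145. Substituting P_s = P_b - 145 into supply: Qs = 422.6 + 0.4P_b.
Equate demand and the shifted supply: 893.4 - 0.4P_b = 422.6 + 0.4P_b, giving 0.8P_b = 470.8, so P_b = 588.5.
Then P_s = 588.5 - 145 = 443.5 and Q = 893.4 - 0.4(588.5) = 658.

P_b = 588.5, P_s = 443.5, Q = 658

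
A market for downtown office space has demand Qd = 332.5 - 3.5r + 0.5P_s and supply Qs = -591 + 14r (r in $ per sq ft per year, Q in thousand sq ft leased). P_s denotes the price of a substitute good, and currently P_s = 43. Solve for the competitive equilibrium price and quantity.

With P_s = 43, demand is Qd = 354 - 3.5r.
The market clears where 354 - 3.5r = -591 + 14r. Rearranging, 17.5r = 945, hence r* = 54.
Substitute back: Q* = 354 - 3.5(54) = 165.

r* = 54, Q* = 165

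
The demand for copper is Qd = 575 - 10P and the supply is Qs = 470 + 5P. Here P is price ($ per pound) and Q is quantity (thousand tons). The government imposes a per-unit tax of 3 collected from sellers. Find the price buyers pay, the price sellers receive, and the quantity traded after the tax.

P_b = 8, P_s = 5, Q = 495

The tax drives a wedge P_b - P_s = 3. Substituting P_s = P_b - 3 into supply: Qs = 455 + 5P_b.
Set Qd = Qs: 575 - 10P_b = 455 + 5P_b, so 120 = 15P_b and P_b = 8.
So P_s = 5 and the quantity traded is Q = 575 - 10(8) = 495.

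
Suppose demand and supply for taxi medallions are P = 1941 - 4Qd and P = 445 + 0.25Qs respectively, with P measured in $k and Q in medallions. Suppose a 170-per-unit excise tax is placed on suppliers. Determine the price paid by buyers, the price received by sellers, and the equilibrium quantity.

P_b = 693, P_s = 523, Q = 312

Inverting to quantity form: Qd = 485.25 - 0.25P and Qs = -1780 + 4P.
With a tax of 170 on suppliers, they supply based on the net price P_s = P_b - 170, so Qs = -2460 + 4P_b.
Market clearing requires 485.25 - 0.25P_b = -2460 + 4P_b; hence 2945.25 = 4.25P_b and P_b = 693.
Then P_s = 693 - 170 = 523 and Q = 485.25 - 0.25(693) = 312.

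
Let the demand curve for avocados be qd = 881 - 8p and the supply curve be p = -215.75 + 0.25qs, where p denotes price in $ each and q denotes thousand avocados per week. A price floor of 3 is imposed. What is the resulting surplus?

Inverting to quantity form: qs = 863 + 4p.
With p fixed at 3, quantity demanded is 857 and quantity supplied is 875.
Surplus = qs - qd = 875 - 857 = 18.

Surplus = 18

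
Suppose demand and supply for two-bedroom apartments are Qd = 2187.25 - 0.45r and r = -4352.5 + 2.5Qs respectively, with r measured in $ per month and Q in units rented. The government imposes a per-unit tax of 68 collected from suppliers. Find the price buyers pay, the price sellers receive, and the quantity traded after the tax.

In direct form, Qs = 1741 + 0.4r.
The tax drives a wedge r_b - r_s = 68. Substituting r_s = r_b - 68 into supply: Qs = 1713.8 + 0.4r_b.
Equate demand and the shifted supply: 2187.25 - 0.45r_b = 1713.8 + 0.4r_b, giving 0.85r_b = 473.45, so r_b = 557.
Then r_s = 557 - 68 = 489 and Q = 2187.25 - 0.45(557) = 1936.6.

r_b = 557, r_s = 489, Q = 1936.6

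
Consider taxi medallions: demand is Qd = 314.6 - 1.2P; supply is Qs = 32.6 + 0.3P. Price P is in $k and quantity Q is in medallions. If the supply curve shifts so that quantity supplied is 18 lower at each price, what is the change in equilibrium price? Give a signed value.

ΔP = 12

At equilibrium Qd = Qs, so 314.6 - 1.2P = 32.6 + 0.3P; collecting terms, 282 = 1.5P and P* = 188.
From the demand curve, Q* = 314.6 - 1.2(188) = 89.
After the shift, supply is Qs = 14.6 + 0.3P.
The new intersection has 300 = 1.5P, i.e. P = 200, Q = 74.6.
ΔP = 200 - 188 = 12.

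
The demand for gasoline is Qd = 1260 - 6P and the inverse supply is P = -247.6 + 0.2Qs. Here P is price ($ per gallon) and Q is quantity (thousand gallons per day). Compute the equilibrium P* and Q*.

P* = 2, Q* = 1248

Solving each curve for Q: Qs = 1238 + 5P.
Set Qd = Qs: 1260 - 6P = 1238 + 5P, so 22 = 11P and P* = 2.
Plugging P* into demand: Q* = 1260 - 6(2) = 1248.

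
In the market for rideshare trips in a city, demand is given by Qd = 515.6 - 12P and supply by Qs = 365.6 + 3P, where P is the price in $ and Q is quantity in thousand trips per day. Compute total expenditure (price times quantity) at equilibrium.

Total expenditure = 3956

Set Qd = Qs: 515.6 - 12P = 365.6 + 3P, so 150 = 15P and P* = 10.
From the demand curve, Q* = 515.6 - 12(10) = 395.6.
Total expenditure = P* × Q* = 10 × 395.6 = 3956.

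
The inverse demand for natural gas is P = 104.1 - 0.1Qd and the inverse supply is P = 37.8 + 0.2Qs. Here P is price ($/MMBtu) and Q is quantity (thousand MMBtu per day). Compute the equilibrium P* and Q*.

P* = 82, Q* = 221

Inverting to quantity form: Qd = 1041 - 10P and Qs = -189 + 5P.
Equating demand and supply, 1041 - 10P = -189 + 5P gives 15P = 1230, so P* = 82.
Substitute back: Q* = 1041 - 10(82) = 221.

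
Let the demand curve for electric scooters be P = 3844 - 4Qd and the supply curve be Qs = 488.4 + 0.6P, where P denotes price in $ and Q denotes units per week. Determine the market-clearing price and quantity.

In direct form, Qd = 961 - 0.25P.
The market clears where 961 - 0.25P = 488.4 + 0.6P. Rearranging, 0.85P = 472.6, hence P* = 556.
Plugging P* into demand: Q* = 961 - 0.25(556) = 822.

P* = 556, Q* = 822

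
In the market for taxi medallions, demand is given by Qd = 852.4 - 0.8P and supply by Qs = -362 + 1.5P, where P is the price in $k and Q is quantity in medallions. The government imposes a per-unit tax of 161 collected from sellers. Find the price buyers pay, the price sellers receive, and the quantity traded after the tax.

P_b = 633, P_s = 472, Q = 346

The tax drives a wedge P_b - P_s = 161. Substituting P_s = P_b - 161 into supply: Qs = -603.5 + 1.5P_b.
Equate demand and the shifted supply: 852.4 - 0.8P_b = -603.5 + 1.5P_b, giving 2.3P_b = 1455.9, so P_b = 633.
So P_s = 472 and the quantity traded is Q = 852.4 - 0.8(633) = 346.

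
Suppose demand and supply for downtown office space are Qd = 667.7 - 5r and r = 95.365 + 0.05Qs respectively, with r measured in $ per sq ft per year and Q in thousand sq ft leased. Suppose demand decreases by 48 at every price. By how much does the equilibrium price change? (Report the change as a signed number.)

In direct form, Qs = -1907.3 + 20r.
At equilibrium Qd = Qs, so 667.7 - 5r = -1907.3 + 20r; collecting terms, 2575 = 25r and r* = 103.
Then Q* = 667.7 - 5(103) = 152.7.
After the shift, demand is Qd = 619.7 - 5r.
The new intersection has 2527 = 25r, i.e. r = 101.08, Q = 114.3.
Δr = 101.08 - 103 = -1.92.

Δr = -1.92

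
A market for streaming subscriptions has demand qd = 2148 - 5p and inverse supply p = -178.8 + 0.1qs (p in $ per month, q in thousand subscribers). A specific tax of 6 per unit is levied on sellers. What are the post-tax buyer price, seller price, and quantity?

p_b = 28, p_s = 22, q = 2008

In direct form, qs = 1788 + 10p.
The tax drives a wedge p_b - p_s = 6. Substituting p_s = p_b - 6 into supply: qs = 1728 + 10p_b.
Set qd = qs: 2148 - 5p_b = 1728 + 10p_b, so 420 = 15p_b and p_b = 28.
Then p_s = 28 - 6 = 22 and q = 2148 - 5(28) = 2008.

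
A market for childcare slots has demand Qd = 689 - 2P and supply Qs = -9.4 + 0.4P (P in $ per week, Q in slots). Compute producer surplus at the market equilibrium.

At equilibrium Qd = Qs, so 689 - 2P = -9.4 + 0.4P; collecting terms, 698.4 = 2.4P and P* = 291.
Substitute back: Q* = 689 - 2(291) = 107.
Supply choke price (Qs = 0): P = 23.5. Producer surplus = ½ × (291 - 23.5) × 107 = 14311.25.

Producer surplus = 14311.25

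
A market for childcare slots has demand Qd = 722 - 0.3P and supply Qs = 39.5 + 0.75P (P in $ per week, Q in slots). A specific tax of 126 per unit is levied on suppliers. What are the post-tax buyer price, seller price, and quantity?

P_b = 740, P_s = 614, Q = 500

The tax drives a wedge P_b - P_s = 126. Substituting P_s = P_b - 126 into supply: Qs = -55 + 0.75P_b.
Market clearing requires 722 - 0.3P_b = -55 + 0.75P_b; hence 777 = 1.05P_b and P_b = 740.
So P_s = 614 and the quantity traded is Q = 722 - 0.3(740) = 500.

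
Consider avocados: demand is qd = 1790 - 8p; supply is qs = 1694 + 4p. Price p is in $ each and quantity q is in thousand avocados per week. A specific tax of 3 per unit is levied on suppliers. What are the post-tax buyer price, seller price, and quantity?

With a tax of 3 on suppliers, they supply based on the net price p_s = p_b - 3, so qs = 1682 + 4p_b.
Equate demand and the shifted supply: 1790 - 8p_b = 1682 + 4p_b, giving 12p_b = 108, so p_b = 9.
So p_s = 6 and the quantity traded is q = 1790 - 8(9) = 1718.

p_b = 9, p_s = 6, q = 1718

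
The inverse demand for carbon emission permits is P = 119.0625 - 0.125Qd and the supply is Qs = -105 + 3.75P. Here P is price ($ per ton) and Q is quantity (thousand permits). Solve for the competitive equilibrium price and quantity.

In direct form, Qd = 952.5 - 8P.
Set Qd = Qs: 952.5 - 8P = -105 + 3.75P, so 1057.5 = 11.75P and P* = 90.
Plugging P* into demand: Q* = 952.5 - 8(90) = 232.5.

P* = 90, Q* = 232.5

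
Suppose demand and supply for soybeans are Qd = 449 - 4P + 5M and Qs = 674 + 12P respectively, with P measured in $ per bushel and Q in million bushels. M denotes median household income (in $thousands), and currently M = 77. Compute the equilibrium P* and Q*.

With M = 77, demand is Qd = 834 - 4P.
Set Qd = Qs: 834 - 4P = 674 + 12P, so 160 = 16P and P* = 10.
Then Q* = 834 - 4(10) = 794.

P* = 10, Q* = 794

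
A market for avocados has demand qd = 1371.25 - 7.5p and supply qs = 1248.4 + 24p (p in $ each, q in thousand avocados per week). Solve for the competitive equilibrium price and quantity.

p* = 3.9, q* = 1342

Equating demand and supply, 1371.25 - 7.5p = 1248.4 + 24p gives 31.5p = 122.85, so p* = 3.9.
From the demand curve, q* = 1371.25 - 7.5(3.9) = 1342.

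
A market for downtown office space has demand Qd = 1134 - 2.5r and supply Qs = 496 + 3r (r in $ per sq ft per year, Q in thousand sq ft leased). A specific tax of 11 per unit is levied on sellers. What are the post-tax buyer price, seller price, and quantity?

r_b = 122, r_s = 111, Q = 829

Sellers keep r_s = r_b - 11 per unit, so supply in terms of the buyer price is Qs = 463 + 3r_b.
Set Qd = Qs: 1134 - 2.5r_b = 463 + 3r_b, so 671 = 5.5r_b and r_b = 122.
So r_s = 111 and the quantity traded is Q = 1134 - 2.5(122) = 829.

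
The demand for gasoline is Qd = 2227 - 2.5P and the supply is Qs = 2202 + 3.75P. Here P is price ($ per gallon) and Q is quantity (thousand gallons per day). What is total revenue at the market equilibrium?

Equating demand and supply, 2227 - 2.5P = 2202 + 3.75P gives 6.25P = 25, so P* = 4.
Then Q* = 2227 - 2.5(4) = 2217.
Total revenue = P* × Q* = 4 × 2217 = 8868.

Total revenue = 8868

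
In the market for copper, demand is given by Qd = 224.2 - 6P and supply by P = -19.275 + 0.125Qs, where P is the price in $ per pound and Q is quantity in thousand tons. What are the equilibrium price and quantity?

P* = 5, Q* = 194.2

Rewriting in direct form: Qs = 154.2 + 8P.
Equating demand and supply, 224.2 - 6P = 154.2 + 8P gives 14P = 70, so P* = 5.
Plugging P* into demand: Q* = 224.2 - 6(5) = 194.2.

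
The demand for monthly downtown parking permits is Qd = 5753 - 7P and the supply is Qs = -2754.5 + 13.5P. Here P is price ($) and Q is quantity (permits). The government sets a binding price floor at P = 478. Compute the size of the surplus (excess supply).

With P fixed at 478, quantity demanded is 2407 and quantity supplied is 3698.5.
Surplus = Qs - Qd = 3698.5 - 2407 = 1291.5.

Surplus = 1291.5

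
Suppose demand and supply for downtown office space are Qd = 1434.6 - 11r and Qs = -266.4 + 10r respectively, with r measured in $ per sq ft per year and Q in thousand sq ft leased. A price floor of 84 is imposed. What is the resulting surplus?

Surplus = 63

Evaluating both curves at the floor price 84 gives Qd = 510.6, Qs = 573.6.
Surplus = Qs - Qd = 573.6 - 510.6 = 63.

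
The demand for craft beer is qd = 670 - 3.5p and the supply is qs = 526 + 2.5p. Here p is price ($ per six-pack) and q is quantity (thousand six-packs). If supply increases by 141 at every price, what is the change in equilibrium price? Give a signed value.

At equilibrium qd = qs, so 670 - 3.5p = 526 + 2.5p; collecting terms, 144 = 6p and p* = 24.
Then q* = 670 - 3.5(24) = 586.
After the shift, supply is qs = 667 + 2.5p.
Re-solving, 6p = 3 gives p = 0.5 and q = 668.25.
Δp = 0.5 - 24 = -23.5.

Δp = -23.5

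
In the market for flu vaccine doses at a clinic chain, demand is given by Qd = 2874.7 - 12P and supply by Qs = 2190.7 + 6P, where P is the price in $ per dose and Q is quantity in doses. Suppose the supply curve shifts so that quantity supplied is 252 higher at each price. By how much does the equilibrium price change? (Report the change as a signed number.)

Set Qd = Qs: 2874.7 - 12P = 2190.7 + 6P, so 684 = 18P and P* = 38.
From the demand curve, Q* = 2874.7 - 12(38) = 2418.7.
After the shift, supply is Qs = 2442.7 + 6P.
Re-solving, 18P = 432 gives P = 24 and Q = 2586.7.
ΔP = 24 - 38 = -14.

ΔP = -14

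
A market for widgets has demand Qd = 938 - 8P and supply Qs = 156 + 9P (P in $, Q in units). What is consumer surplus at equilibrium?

Consumer surplus = 20306.25

The market clears where 938 - 8P = 156 + 9P. Rearranging, 17P = 782, hence P* = 46.
Then Q* = 938 - 8(46) = 570.
Demand choke price (Qd = 0): P = 938/8 = 117.25. Consumer surplus = ½ × (117.25 - 46) × 570 = 20306.25.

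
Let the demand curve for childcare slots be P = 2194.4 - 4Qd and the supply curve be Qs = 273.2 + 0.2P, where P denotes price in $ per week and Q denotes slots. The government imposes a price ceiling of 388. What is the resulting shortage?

Inverting to quantity form: Qd = 548.6 - 0.25P.
Evaluating both curves at the ceiling price 388 gives Qd = 451.6, Qs = 350.8.
Shortage = Qd - Qs = 451.6 - 350.8 = 100.8.

Shortage = 100.8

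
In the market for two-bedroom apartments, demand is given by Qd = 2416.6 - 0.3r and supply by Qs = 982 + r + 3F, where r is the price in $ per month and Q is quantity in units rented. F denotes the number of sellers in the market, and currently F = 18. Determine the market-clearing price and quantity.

r* = 1062, Q* = 2098

With F = 18, supply is Qs = 1036 + r.
Set Qd = Qs: 2416.6 - 0.3r = 1036 + r, so 1380.6 = 1.3r and r* = 1062.
Substitute back: Q* = 2416.6 - 0.3(1062) = 2098.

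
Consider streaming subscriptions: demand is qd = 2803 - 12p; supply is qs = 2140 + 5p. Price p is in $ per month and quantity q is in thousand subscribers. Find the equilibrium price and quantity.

p* = 39, q* = 2335

Set qd = qs: 2803 - 12p = 2140 + 5p, so 663 = 17p and p* = 39.
Plugging p* into demand: q* = 2803 - 12(39) = 2335.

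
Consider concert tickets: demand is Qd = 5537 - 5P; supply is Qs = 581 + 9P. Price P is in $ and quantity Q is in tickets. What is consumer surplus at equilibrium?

At equilibrium Qd = Qs, so 5537 - 5P = 581 + 9P; collecting terms, 4956 = 14P and P* = 354.
Then Q* = 5537 - 5(354) = 3767.
Demand choke price (Qd = 0): P = 5537/5 = 1107.4. Consumer surplus = ½ × (1107.4 - 354) × 3767 = 1419028.9.

Consumer surplus = 1419028.9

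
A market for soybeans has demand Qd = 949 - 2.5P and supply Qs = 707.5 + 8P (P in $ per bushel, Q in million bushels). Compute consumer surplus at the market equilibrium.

Consumer surplus = 158954.45

The market clears where 949 - 2.5P = 707.5 + 8P. Rearranging, 10.5P = 241.5, hence P* = 23.
Substitute back: Q* = 949 - 2.5(23) = 891.5.
Demand choke price (Qd = 0): P = 949/2.5 = 379.6. Consumer surplus = ½ × (379.6 - 23) × 891.5 = 158954.45.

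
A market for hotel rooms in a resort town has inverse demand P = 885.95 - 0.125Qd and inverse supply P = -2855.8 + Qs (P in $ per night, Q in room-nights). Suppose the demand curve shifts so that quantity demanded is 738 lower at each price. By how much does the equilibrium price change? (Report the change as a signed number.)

ΔP = -82

Solving each curve for Q: Qd = 7087.6 - 8P and Qs = 2855.8 + P.
The market clears where 7087.6 - 8P = 2855.8 + P. Rearranging, 9P = 4231.8, hence P* = 470.2.
Then Q* = 7087.6 - 8(470.2) = 3326.
After the shift, demand is Qd = 6349.6 - 8P.
New equilibrium: 3493.8 = 9P, so P = 388.2 and Q = 3244.
ΔP = 388.2 - 470.2 = -82.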